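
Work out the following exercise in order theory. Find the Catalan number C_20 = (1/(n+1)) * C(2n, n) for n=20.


C(n) = C(2n, n) / (n+1).
C(40, 20) = 137846528820
C(20) = 137846528820 / 21 = 6564120420


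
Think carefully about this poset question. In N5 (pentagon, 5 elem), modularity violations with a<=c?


Modular law: if a <= c then a v (b ^ c) = (a v b) ^ c.
Check all triples (a,b,c) with a <= c among 5 elements.
  e.g. a=a, b=c, c=b: lhs=a != rhs=b
Total violating triples: 1


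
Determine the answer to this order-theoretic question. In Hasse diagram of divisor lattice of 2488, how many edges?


A cover relation a -< b holds when a < b with no c strictly between.
Cover relations:
  1 -< 2
  1 -< 311
  2 -< 4
  2 -< 622
  4 -< 8
  4 -< 1244
  8 -< 2488
  311 -< 622
  ...2 more
Total: 10


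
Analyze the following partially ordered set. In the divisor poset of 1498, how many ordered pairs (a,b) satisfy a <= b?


The order relation is {(a,b) : a <= b}, reflexive so it includes (a,a).
Examples: (1,1), (1,107), (1,14), (1,1498), (1,2), ...
Total ordered pairs: 27


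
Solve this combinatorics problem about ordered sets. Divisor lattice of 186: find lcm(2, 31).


In a divisor lattice, join = lcm (least common multiple).
gcd(2,31) = 1
lcm(2,31) = 2*31/gcd = 62/1 = 62


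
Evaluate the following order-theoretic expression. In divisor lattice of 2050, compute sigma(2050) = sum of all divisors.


sigma(n) = sum of divisors.
Divisors of 2050: [1, 2, 5, 10, 25, 41, 50, 82, 205, 410, 1025, 2050]
Sum = 3906


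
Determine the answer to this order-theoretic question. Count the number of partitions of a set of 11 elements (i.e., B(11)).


B(n) = number of set partitions of an n-element set.
B(n) satisfies the recurrence: B(n+1) = sum_k C(n,k)*B(k).
B(11) = 678570


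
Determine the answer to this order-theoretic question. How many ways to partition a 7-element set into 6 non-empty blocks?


S(n,k) = k*S(n-1,k) + S(n-1,k-1).
S(6,6) = 1, S(6,5) = 15
S(7,6) = 6*1 + 15 = 6 + 15
S(7,6) = 21


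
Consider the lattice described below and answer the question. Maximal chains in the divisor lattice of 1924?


A maximal chain goes from the minimum element to a maximal element via cover relations.
Counting all min-to-max paths in the cover graph.
Total maximal chains: 12


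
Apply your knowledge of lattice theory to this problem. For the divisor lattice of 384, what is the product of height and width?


Height = length of longest chain minus 1; width = size of largest antichain.
A maximum chain: 1 | 3 | 6 | 12 | 24 | 48 | 96 | 192 | 384  (height 8).
A maximum antichain: {2, 3}  (width 2).
Product = 8 * 2 = 16


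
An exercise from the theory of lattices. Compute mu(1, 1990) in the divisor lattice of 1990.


In a divisor lattice, mu(a,b) = mu(b/a) where mu is the classical Mobius function.
b/a = 1990/1 = 1990
Prime factorization of 1990: primes [2, 5, 199]
1990 is squarefree with 3 prime factor(s), so mu(1990) = (-1)^3 = -1


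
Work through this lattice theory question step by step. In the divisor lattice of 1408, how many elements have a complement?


An element a is complemented if some b has a meet b = bottom, a join b = top.
a is complemented iff gcd(a, n/a)=1, i.e. a is a unitary divisor of 1408.
Complemented elements: 1, 11, 128, 1408
Count: 4


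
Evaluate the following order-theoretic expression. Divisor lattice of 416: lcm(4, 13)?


Join=lcm.
gcd(4,13)=1
lcm=52


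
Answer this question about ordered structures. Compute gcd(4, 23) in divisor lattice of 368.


In a divisor lattice, meet = gcd (greatest common divisor).
By Euclidean algorithm or factoring: gcd(4,23) = 1


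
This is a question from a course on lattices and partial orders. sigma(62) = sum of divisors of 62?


sigma(n) = sum of divisors.
Divisors of 62: [1, 2, 31, 62]
Sum = 96


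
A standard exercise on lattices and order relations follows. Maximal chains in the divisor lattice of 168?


A maximal chain goes from the minimum element to a maximal element via cover relations.
Counting all min-to-max paths in the cover graph.
Total maximal chains: 20


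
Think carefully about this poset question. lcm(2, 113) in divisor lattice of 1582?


Join=lcm.
gcd(2,113)=1
lcm=226


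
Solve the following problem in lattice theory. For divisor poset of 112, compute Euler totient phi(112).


phi(n) = n * prod_{p|n} (1 - 1/p).
Prime divisors of 112: [2, 7]
phi(112) = 112 * (1 - 1/2) * (1 - 1/7)
phi(112) = 48


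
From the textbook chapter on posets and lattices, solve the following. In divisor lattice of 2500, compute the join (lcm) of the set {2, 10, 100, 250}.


In a divisor lattice, join = lcm (least common multiple).
Compute lcm iteratively: start with first element, then lcm(current, next).
Elements: [2, 10, 100, 250]
lcm(2,10) = 10
lcm(10,100) = 100
lcm(100,250) = 500
Final lcm = 500


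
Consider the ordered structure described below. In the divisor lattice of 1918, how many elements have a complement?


An element a is complemented if some b has a meet b = bottom, a join b = top.
a is complemented iff gcd(a, n/a)=1, i.e. a is a unitary divisor of 1918.
Complemented elements: 1, 2, 7, 14, 137, 274, ... (2 more)
Count: 8


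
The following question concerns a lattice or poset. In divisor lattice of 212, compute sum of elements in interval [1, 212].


Interval [1,212] in divisors of 212: [1, 2, 4, 53, 106, 212]
Sum = 378


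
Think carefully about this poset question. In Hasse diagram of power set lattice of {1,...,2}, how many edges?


A cover relation a -< b holds when a < b with no c strictly between.
Cover relations:
  {} -< {1}
  {} -< {2}
  {1} -< {1,2}
  {2} -< {1,2}
Total: 4


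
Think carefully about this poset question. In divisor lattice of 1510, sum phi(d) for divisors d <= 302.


Divisors of 1510 up to 302: [1, 2, 5, 10, 151, 302]
phi values: [1, 1, 4, 4, 150, 150]
Sum = 310


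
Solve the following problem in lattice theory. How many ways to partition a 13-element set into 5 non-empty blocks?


S(n,k) = k*S(n-1,k) + S(n-1,k-1).
S(12,5) = 1379400, S(12,4) = 611501
S(13,5) = 5*1379400 + 611501 = 6897000 + 611501
S(13,5) = 7508501


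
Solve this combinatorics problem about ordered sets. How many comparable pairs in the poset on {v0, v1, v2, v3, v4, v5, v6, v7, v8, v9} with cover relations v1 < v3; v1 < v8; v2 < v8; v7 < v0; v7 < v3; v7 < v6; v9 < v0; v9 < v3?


A comparable pair {a,b} has a < b or b < a in the order.
Count unordered pairs where one element is strictly below the other.
Examples: {v0,v7}, {v0,v9}, {v1,v3}, {v1,v8}, ...
Total comparable pairs: 8


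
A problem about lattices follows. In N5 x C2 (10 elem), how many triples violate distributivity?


Distributive law: a ^ (b v c) = (a ^ b) v (a ^ c).
Check all 10^3 = 1000 ordered triples (a,b,c).
  e.g. a=(b,0), b=(a,0), c=(c,0): lhs=(b,0) != rhs=(a,0)
  e.g. a=(b,0), b=(a,0), c=(c,1): lhs=(b,0) != rhs=(a,0)
Total violating triples: 16


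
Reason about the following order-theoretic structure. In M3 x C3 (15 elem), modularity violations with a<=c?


Modular law: if a <= c then a v (b ^ c) = (a v b) ^ c.
Check all triples (a,b,c) with a <= c among 15 elements.
This lattice is modular (diamonds M_m and their chain-products are modular).
Total violating triples: 0


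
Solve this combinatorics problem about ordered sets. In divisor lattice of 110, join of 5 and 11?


In a divisor lattice, join = lcm (least common multiple).
gcd(5,11) = 1
lcm(5,11) = 5*11/gcd = 55/1 = 55


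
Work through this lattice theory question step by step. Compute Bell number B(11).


B(n) = number of set partitions of an n-element set.
B(n) satisfies the recurrence: B(n+1) = sum_k C(n,k)*B(k).
B(11) = 678570


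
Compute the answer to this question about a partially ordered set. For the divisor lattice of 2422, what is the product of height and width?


Height = length of longest chain minus 1; width = size of largest antichain.
A maximum chain: 1 | 173 | 1211 | 2422  (height 3).
A maximum antichain: {2, 7, 173}  (width 3).
Product = 3 * 3 = 9


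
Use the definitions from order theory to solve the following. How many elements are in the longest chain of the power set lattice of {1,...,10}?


A chain is a totally ordered subset; we count the number of elements in a maximum chain.
Compute, for each element x, the size of the longest chain ending at x:
  {}: 1
  {1}: 2
  {2}: 2
  {3}: 2
  {4}: 2
  {5}: 2
  ...
A maximum chain: {} < {1} < {1,2} < {1,2,3} < {1,2,3,4} < {1,2,3,4,5} < {1,2,3,4,5,6} < {1,2,3,4,5,6,7} < {1,2,3,4,5,6,7,8} < {1,2,3,4,5,6,7,8,9} < {1,2,3,4,5,6,7,8,9,10}
Number of elements in the longest chain: 11


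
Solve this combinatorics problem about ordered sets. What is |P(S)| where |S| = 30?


Power set = 2^n.
2^30 = 1073741824


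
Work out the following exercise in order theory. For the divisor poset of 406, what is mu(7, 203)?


In a divisor lattice, mu(a,b) = mu(b/a) where mu is the classical Mobius function.
b/a = 203/7 = 29
Prime factorization of 29: primes [29]
29 is squarefree with 1 prime factor(s), so mu(29) = (-1)^1 = -1


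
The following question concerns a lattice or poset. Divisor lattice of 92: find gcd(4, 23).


In a divisor lattice, meet = gcd (greatest common divisor).
By Euclidean algorithm or factoring: gcd(4,23) = 1


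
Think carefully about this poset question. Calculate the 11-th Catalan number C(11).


C(n) = C(2n, n) / (n+1).
C(22, 11) = 705432
C(11) = 705432 / 12 = 58786


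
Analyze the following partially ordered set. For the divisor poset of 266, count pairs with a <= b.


The order relation is {(a,b) : a <= b}, reflexive so it includes (a,a).
Examples: (1,1), (1,133), (1,14), (1,19), (1,2), ...
Total ordered pairs: 27


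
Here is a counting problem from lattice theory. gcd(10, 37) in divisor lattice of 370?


Meet=gcd.
gcd(10,37)=1


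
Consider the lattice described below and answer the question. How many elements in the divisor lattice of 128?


Divisors of 128: [1, 2, 4, 8, 16, 32, 64, 128]
Count: 8


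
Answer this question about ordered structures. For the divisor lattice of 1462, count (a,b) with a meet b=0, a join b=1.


Complement pair (a,b): a meet b = bottom, a join b = top.
Here: gcd(a,b)=1 and lcm(a,b)=1462, i.e. a*b=1462 with a,b coprime.
Pairs found: (1,1462), (2,731), (17,86), (34,43), ... (4 more)
Total ordered pairs: 8


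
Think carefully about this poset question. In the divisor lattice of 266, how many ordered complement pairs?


Complement pair (a,b): a meet b = bottom, a join b = top.
Here: gcd(a,b)=1 and lcm(a,b)=266, i.e. a*b=266 with a,b coprime.
Pairs found: (1,266), (2,133), (7,38), (14,19), ... (4 more)
Total ordered pairs: 8


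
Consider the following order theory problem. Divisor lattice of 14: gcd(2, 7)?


Meet=gcd.
gcd(2,7)=1


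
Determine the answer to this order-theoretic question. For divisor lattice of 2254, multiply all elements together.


Divisors of 2254: [1, 2, 7, 14, 23, 46, 49, 98, 161, 322, 1127, 2254]
Product = n^(d(n)/2) = 2254^(12/2)
Product = 131136464365078828096


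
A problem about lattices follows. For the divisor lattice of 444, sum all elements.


sigma(n) = sum of divisors.
Divisors of 444: [1, 2, 3, 4, 6, 12, 37, 74, 111, 148, 222, 444]
Sum = 1064


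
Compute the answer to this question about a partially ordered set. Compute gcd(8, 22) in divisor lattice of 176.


In a divisor lattice, meet = gcd (greatest common divisor).
By Euclidean algorithm or factoring: gcd(8,22) = 2


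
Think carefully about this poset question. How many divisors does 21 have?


Divisors of 21: [1, 3, 7, 21]
Count: 4


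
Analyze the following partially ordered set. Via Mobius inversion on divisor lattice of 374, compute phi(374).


phi(n) = n * prod_{p|n} (1 - 1/p).
Prime divisors of 374: [2, 11, 17]
phi(374) = 374 * (1 - 1/2) * (1 - 1/11) * (1 - 1/17)
phi(374) = 160


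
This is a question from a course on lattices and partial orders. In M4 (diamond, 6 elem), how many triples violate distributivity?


Distributive law: a ^ (b v c) = (a ^ b) v (a ^ c).
Check all 6^3 = 216 ordered triples (a,b,c).
  e.g. a=a1, b=a2, c=a3: lhs=a1 != rhs=0
  e.g. a=a1, b=a2, c=a4: lhs=a1 != rhs=0
Total violating triples: 24


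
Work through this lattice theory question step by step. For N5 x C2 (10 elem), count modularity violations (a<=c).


Modular law: if a <= c then a v (b ^ c) = (a v b) ^ c.
Check all triples (a,b,c) with a <= c among 10 elements.
  e.g. a=(a,0), b=(c,0), c=(b,0): lhs=(a,0) != rhs=(b,0)
  e.g. a=(a,0), b=(c,1), c=(b,0): lhs=(a,0) != rhs=(b,0)
Total violating triples: 6


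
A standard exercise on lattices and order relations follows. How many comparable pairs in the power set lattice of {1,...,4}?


A comparable pair {a,b} has a < b or b < a in the order.
Count unordered pairs where one element is strictly below the other.
Examples: {{},{1}}, {{},{2}}, {{},{3}}, {{},{4}}, ...
Total comparable pairs: 65


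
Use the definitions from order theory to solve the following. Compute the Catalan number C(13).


C(n) = C(2n, n) / (n+1).
C(26, 13) = 10400600
C(13) = 10400600 / 14 = 742900


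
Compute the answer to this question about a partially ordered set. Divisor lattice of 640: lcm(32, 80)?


Join=lcm.
gcd(32,80)=16
lcm=160


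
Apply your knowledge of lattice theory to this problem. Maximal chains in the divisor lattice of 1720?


A maximal chain goes from the minimum element to a maximal element via cover relations.
Counting all min-to-max paths in the cover graph.
Total maximal chains: 20


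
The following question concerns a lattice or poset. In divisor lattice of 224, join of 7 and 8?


In a divisor lattice, join = lcm (least common multiple).
gcd(7,8) = 1
lcm(7,8) = 7*8/gcd = 56/1 = 56


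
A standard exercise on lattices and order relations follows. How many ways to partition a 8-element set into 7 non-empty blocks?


S(n,k) = k*S(n-1,k) + S(n-1,k-1).
S(7,7) = 1, S(7,6) = 21
S(8,7) = 7*1 + 21 = 7 + 21
S(8,7) = 28


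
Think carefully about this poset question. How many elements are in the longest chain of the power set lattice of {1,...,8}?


A chain is a totally ordered subset; we count the number of elements in a maximum chain.
Compute, for each element x, the size of the longest chain ending at x:
  {}: 1
  {1}: 2
  {2}: 2
  {3}: 2
  {4}: 2
  {5}: 2
  ...
A maximum chain: {} < {1} < {1,2} < {1,2,3} < {1,2,3,4} < {1,2,3,4,5} < {1,2,3,4,5,6} < {1,2,3,4,5,6,7} < {1,2,3,4,5,6,7,8}
Number of elements in the longest chain: 9


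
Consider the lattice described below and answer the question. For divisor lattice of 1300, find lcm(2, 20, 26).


In a divisor lattice, join = lcm (least common multiple).
Compute lcm iteratively: start with first element, then lcm(current, next).
Elements: [2, 20, 26]
lcm(2,20) = 20
lcm(20,26) = 260
Final lcm = 260


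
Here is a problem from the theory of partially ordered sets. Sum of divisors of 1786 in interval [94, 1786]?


Interval [94,1786] in divisors of 1786: [94, 1786]
Sum = 1880


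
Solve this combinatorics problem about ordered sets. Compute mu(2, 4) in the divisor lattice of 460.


In a divisor lattice, mu(a,b) = mu(b/a) where mu is the classical Mobius function.
b/a = 4/2 = 2
Prime factorization of 2: primes [2]
2 is squarefree with 1 prime factor(s), so mu(2) = (-1)^1 = -1


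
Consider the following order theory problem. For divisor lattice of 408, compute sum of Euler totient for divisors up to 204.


Divisors of 408 up to 204: [1, 2, 3, 4, 6, 8, 12, 17, 24, 34, 51, 68, 102, 136, 204]
phi values: [1, 1, 2, 2, 2, 4, 4, 16, 8, 16, 32, 32, 32, 64, 64]
Sum = 280


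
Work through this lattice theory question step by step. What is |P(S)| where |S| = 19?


Power set = 2^n.
2^19 = 524288


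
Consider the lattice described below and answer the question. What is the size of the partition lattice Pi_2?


B(n) = number of set partitions of an n-element set.
B(n) satisfies the recurrence: B(n+1) = sum_k C(n,k)*B(k).
B(2) = 2


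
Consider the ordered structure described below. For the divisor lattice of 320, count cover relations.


A cover relation a -< b holds when a < b with no c strictly between.
Cover relations:
  1 -< 2
  1 -< 5
  2 -< 4
  2 -< 10
  4 -< 8
  4 -< 20
  5 -< 10
  8 -< 16
  ...11 more
Total: 19


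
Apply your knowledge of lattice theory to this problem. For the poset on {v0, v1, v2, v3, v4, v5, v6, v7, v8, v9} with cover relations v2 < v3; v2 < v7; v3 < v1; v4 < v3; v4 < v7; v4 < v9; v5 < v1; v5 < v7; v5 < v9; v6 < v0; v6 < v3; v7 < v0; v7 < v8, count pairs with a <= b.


The order relation is {(a,b) : a <= b}, reflexive so it includes (a,a).
Examples: (v0,v0), (v1,v1), (v2,v0), (v2,v1), (v2,v2), ...
Total ordered pairs: 32


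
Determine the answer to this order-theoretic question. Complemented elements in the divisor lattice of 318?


An element a is complemented if some b has a meet b = bottom, a join b = top.
a is complemented iff gcd(a, n/a)=1, i.e. a is a unitary divisor of 318.
Complemented elements: 1, 2, 3, 6, 53, 106, ... (2 more)
Count: 8


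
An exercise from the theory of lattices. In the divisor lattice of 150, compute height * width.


Height = length of longest chain minus 1; width = size of largest antichain.
A maximum chain: 1 | 5 | 25 | 75 | 150  (height 4).
A maximum antichain: {6, 10, 15, 25}  (width 4).
Product = 4 * 4 = 16


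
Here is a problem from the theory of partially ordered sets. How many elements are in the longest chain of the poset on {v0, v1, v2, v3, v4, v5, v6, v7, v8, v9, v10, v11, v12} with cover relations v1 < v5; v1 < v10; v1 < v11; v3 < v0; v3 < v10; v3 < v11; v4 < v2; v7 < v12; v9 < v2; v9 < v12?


A chain is a totally ordered subset; we count the number of elements in a maximum chain.
Compute, for each element x, the size of the longest chain ending at x:
  v1: 1
  v3: 1
  v4: 1
  v6: 1
  v7: 1
  v8: 1
  ...
A maximum chain: v3 < v0
Number of elements in the longest chain: 2


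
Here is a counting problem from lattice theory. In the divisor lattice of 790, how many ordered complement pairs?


Complement pair (a,b): a meet b = bottom, a join b = top.
Here: gcd(a,b)=1 and lcm(a,b)=790, i.e. a*b=790 with a,b coprime.
Pairs found: (1,790), (2,395), (5,158), (10,79), ... (4 more)
Total ordered pairs: 8


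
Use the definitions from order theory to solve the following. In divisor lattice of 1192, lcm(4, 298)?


Join=lcm.
gcd(4,298)=2
lcm=596


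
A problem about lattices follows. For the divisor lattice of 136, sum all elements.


sigma(n) = sum of divisors.
Divisors of 136: [1, 2, 4, 8, 17, 34, 68, 136]
Sum = 270


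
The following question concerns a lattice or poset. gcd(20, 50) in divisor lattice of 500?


Meet=gcd.
gcd(20,50)=10


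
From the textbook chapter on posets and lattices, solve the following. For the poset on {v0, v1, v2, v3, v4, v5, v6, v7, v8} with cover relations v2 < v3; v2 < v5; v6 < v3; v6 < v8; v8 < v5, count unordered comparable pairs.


A comparable pair {a,b} has a < b or b < a in the order.
Count unordered pairs where one element is strictly below the other.
Examples: {v2,v3}, {v2,v5}, {v3,v6}, {v5,v6}, ...
Total comparable pairs: 6


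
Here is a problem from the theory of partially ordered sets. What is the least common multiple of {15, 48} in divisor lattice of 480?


In a divisor lattice, join = lcm (least common multiple).
Compute lcm iteratively: start with first element, then lcm(current, next).
Elements: [15, 48]
lcm(15,48) = 240
Final lcm = 240


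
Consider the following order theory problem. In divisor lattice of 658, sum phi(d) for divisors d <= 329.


Divisors of 658 up to 329: [1, 2, 7, 14, 47, 94, 329]
phi values: [1, 1, 6, 6, 46, 46, 276]
Sum = 382


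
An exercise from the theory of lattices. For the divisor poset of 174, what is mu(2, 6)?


In a divisor lattice, mu(a,b) = mu(b/a) where mu is the classical Mobius function.
b/a = 6/2 = 3
Prime factorization of 3: primes [3]
3 is squarefree with 1 prime factor(s), so mu(3) = (-1)^1 = -1


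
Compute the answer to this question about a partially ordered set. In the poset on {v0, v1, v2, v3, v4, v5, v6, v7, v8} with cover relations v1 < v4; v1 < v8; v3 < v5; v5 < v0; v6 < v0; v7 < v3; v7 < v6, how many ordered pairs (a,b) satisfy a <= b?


The order relation is {(a,b) : a <= b}, reflexive so it includes (a,a).
Examples: (v0,v0), (v1,v1), (v1,v4), (v1,v8), (v2,v2), ...
Total ordered pairs: 19


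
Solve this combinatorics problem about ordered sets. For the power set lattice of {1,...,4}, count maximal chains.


A maximal chain goes from the minimum element to a maximal element via cover relations.
Counting all min-to-max paths in the cover graph.
Total maximal chains: 24


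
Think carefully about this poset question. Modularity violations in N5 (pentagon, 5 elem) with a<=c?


Modular law: if a <= c then a v (b ^ c) = (a v b) ^ c.
Check all triples (a,b,c) with a <= c among 5 elements.
  e.g. a=a, b=c, c=b: lhs=a != rhs=b
Total violating triples: 1


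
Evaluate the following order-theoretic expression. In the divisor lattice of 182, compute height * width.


Height = length of longest chain minus 1; width = size of largest antichain.
A maximum chain: 1 | 13 | 91 | 182  (height 3).
A maximum antichain: {2, 7, 13}  (width 3).
Product = 3 * 3 = 9


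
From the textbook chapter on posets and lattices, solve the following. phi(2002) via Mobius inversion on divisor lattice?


phi(n) = n * prod_{p|n} (1 - 1/p).
Prime divisors of 2002: [2, 7, 11, 13]
phi(2002) = 2002 * (1 - 1/2) * (1 - 1/7) * (1 - 1/11) * (1 - 1/13)
phi(2002) = 720


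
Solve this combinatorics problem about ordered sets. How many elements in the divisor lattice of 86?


Divisors of 86: [1, 2, 43, 86]
Count: 4


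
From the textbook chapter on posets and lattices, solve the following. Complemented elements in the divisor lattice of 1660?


An element a is complemented if some b has a meet b = bottom, a join b = top.
a is complemented iff gcd(a, n/a)=1, i.e. a is a unitary divisor of 1660.
Complemented elements: 1, 4, 5, 20, 83, 332, ... (2 more)
Count: 8


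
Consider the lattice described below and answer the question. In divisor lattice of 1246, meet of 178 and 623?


In a divisor lattice, meet = gcd (greatest common divisor).
By Euclidean algorithm or factoring: gcd(178,623) = 89


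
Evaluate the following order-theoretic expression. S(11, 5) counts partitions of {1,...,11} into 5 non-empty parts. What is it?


S(n,k) = k*S(n-1,k) + S(n-1,k-1).
S(10,5) = 42525, S(10,4) = 34105
S(11,5) = 5*42525 + 34105 = 212625 + 34105
S(11,5) = 246730


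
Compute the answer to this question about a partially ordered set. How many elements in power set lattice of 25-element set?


Power set = 2^n.
2^25 = 33554432


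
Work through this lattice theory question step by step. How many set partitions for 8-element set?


B(n) = number of set partitions of an n-element set.
B(n) satisfies the recurrence: B(n+1) = sum_k C(n,k)*B(k).
B(8) = 4140


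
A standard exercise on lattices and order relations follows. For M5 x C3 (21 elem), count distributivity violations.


Distributive law: a ^ (b v c) = (a ^ b) v (a ^ c).
Check all 21^3 = 9261 ordered triples (a,b,c).
  e.g. a=(a1,0), b=(a2,0), c=(a3,0): lhs=(a1,0) != rhs=(0,0)
  e.g. a=(a1,0), b=(a2,0), c=(a3,1): lhs=(a1,0) != rhs=(0,0)
Total violating triples: 1620


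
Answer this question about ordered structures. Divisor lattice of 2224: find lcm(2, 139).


In a divisor lattice, join = lcm (least common multiple).
gcd(2,139) = 1
lcm(2,139) = 2*139/gcd = 278/1 = 278


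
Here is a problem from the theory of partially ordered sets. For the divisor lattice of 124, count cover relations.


A cover relation a -< b holds when a < b with no c strictly between.
Cover relations:
  1 -< 2
  1 -< 31
  2 -< 4
  2 -< 62
  4 -< 124
  31 -< 62
  62 -< 124
Total: 7


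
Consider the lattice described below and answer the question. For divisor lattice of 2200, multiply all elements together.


Divisors of 2200: [1, 2, 4, 5, 8, 10, 11, 20, 22, 25, 40, 44, 50, 55, 88, 100, 110, 200, 220, 275, 440, 550, 1100, 2200]
Product = n^(d(n)/2) = 2200^(24/2)
Product = 12855002631049216000000000000000000000000


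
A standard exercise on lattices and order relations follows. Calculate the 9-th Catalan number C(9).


C(n) = C(2n, n) / (n+1).
C(18, 9) = 48620
C(9) = 48620 / 10 = 4862


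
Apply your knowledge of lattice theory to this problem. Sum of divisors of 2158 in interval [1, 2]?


Interval [1,2] in divisors of 2158: [1, 2]
Sum = 3


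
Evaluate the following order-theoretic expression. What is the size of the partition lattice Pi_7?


B(n) = number of set partitions of an n-element set.
B(n) satisfies the recurrence: B(n+1) = sum_k C(n,k)*B(k).
B(7) = 877


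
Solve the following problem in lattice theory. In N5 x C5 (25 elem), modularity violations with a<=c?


Modular law: if a <= c then a v (b ^ c) = (a v b) ^ c.
Check all triples (a,b,c) with a <= c among 25 elements.
  e.g. a=(a,0), b=(c,0), c=(b,0): lhs=(a,0) != rhs=(b,0)
  e.g. a=(a,0), b=(c,1), c=(b,0): lhs=(a,0) != rhs=(b,0)
Total violating triples: 75


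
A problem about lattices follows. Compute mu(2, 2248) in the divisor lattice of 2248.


In a divisor lattice, mu(a,b) = mu(b/a) where mu is the classical Mobius function.
b/a = 2248/2 = 1124
Prime factorization of 1124: primes [2, 281]
1124 is not squarefree, so mu(1124) = 0


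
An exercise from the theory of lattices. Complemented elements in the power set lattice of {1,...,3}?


An element a is complemented if some b has a meet b = bottom, a join b = top.
every subset A has complement S\A, so all elements are complemented.
Complemented elements: {}, {1}, {2}, {3}, {1,2}, {1,3}, ... (2 more)
Count: 8


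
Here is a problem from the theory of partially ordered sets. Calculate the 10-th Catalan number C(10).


C(n) = C(2n, n) / (n+1).
C(20, 10) = 184756
C(10) = 184756 / 11 = 16796


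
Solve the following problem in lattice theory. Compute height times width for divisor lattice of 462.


Height = length of longest chain minus 1; width = size of largest antichain.
A maximum chain: 1 | 11 | 77 | 231 | 462  (height 4).
A maximum antichain: {6, 14, 21, 22, 33, 77}  (width 6).
Product = 4 * 6 = 24


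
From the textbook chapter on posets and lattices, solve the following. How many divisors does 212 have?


Divisors of 212: [1, 2, 4, 53, 106, 212]
Count: 6


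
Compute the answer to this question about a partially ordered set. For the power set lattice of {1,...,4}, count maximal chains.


A maximal chain goes from the minimum element to a maximal element via cover relations.
Counting all min-to-max paths in the cover graph.
Total maximal chains: 24


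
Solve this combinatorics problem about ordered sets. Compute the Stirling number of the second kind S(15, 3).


S(n,k) = k*S(n-1,k) + S(n-1,k-1).
S(14,3) = 788970, S(14,2) = 8191
S(15,3) = 3*788970 + 8191 = 2366910 + 8191
S(15,3) = 2375101


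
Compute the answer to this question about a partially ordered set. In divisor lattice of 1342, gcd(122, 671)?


Meet=gcd.
gcd(122,671)=61


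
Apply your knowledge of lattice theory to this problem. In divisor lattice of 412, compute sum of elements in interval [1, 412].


Interval [1,412] in divisors of 412: [1, 2, 4, 103, 206, 412]
Sum = 728


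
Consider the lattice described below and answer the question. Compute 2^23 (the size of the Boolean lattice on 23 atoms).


Power set = 2^n.
2^23 = 8388608


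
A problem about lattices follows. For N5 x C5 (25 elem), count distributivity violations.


Distributive law: a ^ (b v c) = (a ^ b) v (a ^ c).
Check all 25^3 = 15625 ordered triples (a,b,c).
  e.g. a=(b,0), b=(a,0), c=(c,0): lhs=(b,0) != rhs=(a,0)
  e.g. a=(b,0), b=(a,0), c=(c,1): lhs=(b,0) != rhs=(a,0)
Total violating triples: 250


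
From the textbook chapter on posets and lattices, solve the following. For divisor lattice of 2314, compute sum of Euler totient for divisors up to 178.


Divisors of 2314 up to 178: [1, 2, 13, 26, 89, 178]
phi values: [1, 1, 12, 12, 88, 88]
Sum = 202


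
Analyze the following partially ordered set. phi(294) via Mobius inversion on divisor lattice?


phi(n) = n * prod_{p|n} (1 - 1/p).
Prime divisors of 294: [2, 3, 7]
phi(294) = 294 * (1 - 1/2) * (1 - 1/3) * (1 - 1/7)
phi(294) = 84


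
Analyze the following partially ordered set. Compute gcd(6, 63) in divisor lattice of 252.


In a divisor lattice, meet = gcd (greatest common divisor).
By Euclidean algorithm or factoring: gcd(6,63) = 3


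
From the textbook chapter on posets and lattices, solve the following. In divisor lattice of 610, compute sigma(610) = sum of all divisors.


sigma(n) = sum of divisors.
Divisors of 610: [1, 2, 5, 10, 61, 122, 305, 610]
Sum = 1116


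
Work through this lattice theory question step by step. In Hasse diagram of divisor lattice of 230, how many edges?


A cover relation a -< b holds when a < b with no c strictly between.
Cover relations:
  1 -< 2
  1 -< 5
  1 -< 23
  2 -< 10
  2 -< 46
  5 -< 10
  5 -< 115
  10 -< 230
  ...4 more
Total: 12


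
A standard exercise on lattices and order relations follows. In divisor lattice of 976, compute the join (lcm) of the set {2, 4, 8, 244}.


In a divisor lattice, join = lcm (least common multiple).
Compute lcm iteratively: start with first element, then lcm(current, next).
Elements: [2, 4, 8, 244]
lcm(2,4) = 4
lcm(4,8) = 8
lcm(8,244) = 488
Final lcm = 488


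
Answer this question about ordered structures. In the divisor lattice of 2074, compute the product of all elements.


Divisors of 2074: [1, 2, 17, 34, 61, 122, 1037, 2074]
Product = n^(d(n)/2) = 2074^(8/2)
Product = 18502695778576


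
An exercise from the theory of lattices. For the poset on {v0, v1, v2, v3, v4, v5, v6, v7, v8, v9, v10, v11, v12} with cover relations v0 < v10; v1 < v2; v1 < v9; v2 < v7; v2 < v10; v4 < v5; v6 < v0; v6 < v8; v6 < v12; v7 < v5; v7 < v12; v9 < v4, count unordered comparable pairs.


A comparable pair {a,b} has a < b or b < a in the order.
Count unordered pairs where one element is strictly below the other.
Examples: {v0,v6}, {v0,v10}, {v1,v2}, {v1,v4}, ...
Total comparable pairs: 21


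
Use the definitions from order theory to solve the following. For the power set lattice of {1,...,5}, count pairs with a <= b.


The order relation is {(a,b) : a <= b}, reflexive so it includes (a,a).
Examples: ({},{}), ({},{1,2}), ({},{1,2,3}), ({},{1,2,3,4}), ({},{1,2,3,4,5}), ...
Total ordered pairs: 243


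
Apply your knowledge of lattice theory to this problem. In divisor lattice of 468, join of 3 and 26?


In a divisor lattice, join = lcm (least common multiple).
gcd(3,26) = 1
lcm(3,26) = 3*26/gcd = 78/1 = 78


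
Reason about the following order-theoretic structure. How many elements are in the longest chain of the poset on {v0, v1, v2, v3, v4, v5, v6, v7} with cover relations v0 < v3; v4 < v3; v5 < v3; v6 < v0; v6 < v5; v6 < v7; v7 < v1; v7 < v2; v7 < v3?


A chain is a totally ordered subset; we count the number of elements in a maximum chain.
Compute, for each element x, the size of the longest chain ending at x:
  v4: 1
  v6: 1
  v0: 2
  v5: 2
  v7: 2
  v1: 3
  ...
A maximum chain: v6 < v7 < v1
Number of elements in the longest chain: 3


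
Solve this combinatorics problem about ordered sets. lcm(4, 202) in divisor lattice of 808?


Join=lcm.
gcd(4,202)=2
lcm=404


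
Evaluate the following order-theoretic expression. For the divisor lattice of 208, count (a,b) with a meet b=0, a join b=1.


Complement pair (a,b): a meet b = bottom, a join b = top.
Here: gcd(a,b)=1 and lcm(a,b)=208, i.e. a*b=208 with a,b coprime.
Pairs found: (1,208), (13,16), (16,13), (208,1)
Total ordered pairs: 4


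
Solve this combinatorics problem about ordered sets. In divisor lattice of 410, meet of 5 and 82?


In a divisor lattice, meet = gcd (greatest common divisor).
By Euclidean algorithm or factoring: gcd(5,82) = 1


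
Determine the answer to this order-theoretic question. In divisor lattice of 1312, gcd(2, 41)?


Meet=gcd.
gcd(2,41)=1


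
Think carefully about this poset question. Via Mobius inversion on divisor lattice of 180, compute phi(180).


phi(n) = n * prod_{p|n} (1 - 1/p).
Prime divisors of 180: [2, 3, 5]
phi(180) = 180 * (1 - 1/2) * (1 - 1/3) * (1 - 1/5)
phi(180) = 48


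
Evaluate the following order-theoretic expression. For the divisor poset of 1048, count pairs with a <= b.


The order relation is {(a,b) : a <= b}, reflexive so it includes (a,a).
Examples: (1,1), (1,1048), (1,131), (1,2), (1,262), ...
Total ordered pairs: 30


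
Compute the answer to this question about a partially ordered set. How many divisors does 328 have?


Divisors of 328: [1, 2, 4, 8, 41, 82, 164, 328]
Count: 8


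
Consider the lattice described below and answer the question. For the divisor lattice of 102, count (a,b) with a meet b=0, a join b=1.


Complement pair (a,b): a meet b = bottom, a join b = top.
Here: gcd(a,b)=1 and lcm(a,b)=102, i.e. a*b=102 with a,b coprime.
Pairs found: (1,102), (2,51), (3,34), (6,17), ... (4 more)
Total ordered pairs: 8


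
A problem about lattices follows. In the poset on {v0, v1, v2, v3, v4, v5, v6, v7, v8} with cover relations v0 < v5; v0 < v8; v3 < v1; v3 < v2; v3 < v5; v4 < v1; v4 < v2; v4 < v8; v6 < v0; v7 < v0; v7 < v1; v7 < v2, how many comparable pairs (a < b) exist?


A comparable pair {a,b} has a < b or b < a in the order.
Count unordered pairs where one element is strictly below the other.
Examples: {v0,v5}, {v0,v6}, {v0,v7}, {v0,v8}, ...
Total comparable pairs: 16


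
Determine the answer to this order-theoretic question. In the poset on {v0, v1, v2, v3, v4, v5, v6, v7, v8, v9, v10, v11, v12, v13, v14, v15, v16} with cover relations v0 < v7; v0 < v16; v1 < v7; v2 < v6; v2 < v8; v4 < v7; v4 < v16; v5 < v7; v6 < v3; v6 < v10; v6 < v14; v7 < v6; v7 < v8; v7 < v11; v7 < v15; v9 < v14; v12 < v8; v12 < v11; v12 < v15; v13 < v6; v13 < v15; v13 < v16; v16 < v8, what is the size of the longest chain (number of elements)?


A chain is a totally ordered subset; we count the number of elements in a maximum chain.
Compute, for each element x, the size of the longest chain ending at x:
  v0: 1
  v1: 1
  v2: 1
  v4: 1
  v5: 1
  v9: 1
  ...
A maximum chain: v0 < v7 < v6 < v3
Number of elements in the longest chain: 4


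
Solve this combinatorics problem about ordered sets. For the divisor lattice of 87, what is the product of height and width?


Height = length of longest chain minus 1; width = size of largest antichain.
A maximum chain: 1 | 29 | 87  (height 2).
A maximum antichain: {3, 29}  (width 2).
Product = 2 * 2 = 4


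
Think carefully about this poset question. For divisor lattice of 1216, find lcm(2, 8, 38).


In a divisor lattice, join = lcm (least common multiple).
Compute lcm iteratively: start with first element, then lcm(current, next).
Elements: [2, 8, 38]
lcm(2,8) = 8
lcm(8,38) = 152
Final lcm = 152


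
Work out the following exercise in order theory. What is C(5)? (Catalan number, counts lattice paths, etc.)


C(n) = C(2n, n) / (n+1).
C(10, 5) = 252
C(5) = 252 / 6 = 42


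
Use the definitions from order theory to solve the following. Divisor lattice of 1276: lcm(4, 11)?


Join=lcm.
gcd(4,11)=1
lcm=44


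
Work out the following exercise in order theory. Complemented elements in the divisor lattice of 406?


An element a is complemented if some b has a meet b = bottom, a join b = top.
a is complemented iff gcd(a, n/a)=1, i.e. a is a unitary divisor of 406.
Complemented elements: 1, 2, 7, 14, 29, 58, ... (2 more)
Count: 8


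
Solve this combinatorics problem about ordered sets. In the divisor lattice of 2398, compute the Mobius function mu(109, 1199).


In a divisor lattice, mu(a,b) = mu(b/a) where mu is the classical Mobius function.
b/a = 1199/109 = 11
Prime factorization of 11: primes [11]
11 is squarefree with 1 prime factor(s), so mu(11) = (-1)^1 = -1


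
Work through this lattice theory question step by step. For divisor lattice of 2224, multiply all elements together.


Divisors of 2224: [1, 2, 4, 8, 16, 139, 278, 556, 1112, 2224]
Product = n^(d(n)/2) = 2224^(10/2)
Product = 54409397219098624


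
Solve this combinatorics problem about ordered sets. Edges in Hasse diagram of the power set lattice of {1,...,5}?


A cover relation a -< b holds when a < b with no c strictly between.
Cover relations:
  {} -< {1}
  {} -< {2}
  {} -< {3}
  {} -< {4}
  {} -< {5}
  {1} -< {1,2}
  {1} -< {1,3}
  {1} -< {1,4}
  ...72 more
Total: 80


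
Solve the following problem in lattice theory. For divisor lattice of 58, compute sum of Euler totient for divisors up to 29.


Divisors of 58 up to 29: [1, 2, 29]
phi values: [1, 1, 28]
Sum = 30


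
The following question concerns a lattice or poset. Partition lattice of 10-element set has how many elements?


B(n) = number of set partitions of an n-element set.
B(n) satisfies the recurrence: B(n+1) = sum_k C(n,k)*B(k).
B(10) = 115975


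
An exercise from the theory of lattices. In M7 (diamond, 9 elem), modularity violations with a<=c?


Modular law: if a <= c then a v (b ^ c) = (a v b) ^ c.
Check all triples (a,b,c) with a <= c among 9 elements.
This lattice is modular (diamonds M_m and their chain-products are modular).
Total violating triples: 0


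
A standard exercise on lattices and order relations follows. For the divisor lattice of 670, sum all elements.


sigma(n) = sum of divisors.
Divisors of 670: [1, 2, 5, 10, 67, 134, 335, 670]
Sum = 1224


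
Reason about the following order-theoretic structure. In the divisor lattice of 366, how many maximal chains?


A maximal chain goes from the minimum element to a maximal element via cover relations.
Counting all min-to-max paths in the cover graph.
Total maximal chains: 6


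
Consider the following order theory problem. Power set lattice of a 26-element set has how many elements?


Power set = 2^n.
2^26 = 67108864


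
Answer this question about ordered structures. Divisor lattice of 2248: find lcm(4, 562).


In a divisor lattice, join = lcm (least common multiple).
gcd(4,562) = 2
lcm(4,562) = 4*562/gcd = 2248/2 = 1124


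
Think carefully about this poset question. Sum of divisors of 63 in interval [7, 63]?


Interval [7,63] in divisors of 63: [7, 21, 63]
Sum = 91


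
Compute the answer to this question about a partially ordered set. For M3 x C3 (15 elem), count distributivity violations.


Distributive law: a ^ (b v c) = (a ^ b) v (a ^ c).
Check all 15^3 = 3375 ordered triples (a,b,c).
  e.g. a=(a1,0), b=(a2,0), c=(a3,0): lhs=(a1,0) != rhs=(0,0)
  e.g. a=(a1,0), b=(a2,0), c=(a3,1): lhs=(a1,0) != rhs=(0,0)
Total violating triples: 162


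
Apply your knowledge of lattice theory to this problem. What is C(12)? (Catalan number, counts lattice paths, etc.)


C(n) = C(2n, n) / (n+1).
C(24, 12) = 2704156
C(12) = 2704156 / 13 = 208012


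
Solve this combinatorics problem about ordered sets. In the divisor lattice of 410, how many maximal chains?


A maximal chain goes from the minimum element to a maximal element via cover relations.
Counting all min-to-max paths in the cover graph.
Total maximal chains: 6


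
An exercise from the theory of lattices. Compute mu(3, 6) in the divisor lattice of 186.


In a divisor lattice, mu(a,b) = mu(b/a) where mu is the classical Mobius function.
b/a = 6/3 = 2
Prime factorization of 2: primes [2]
2 is squarefree with 1 prime factor(s), so mu(2) = (-1)^1 = -1
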